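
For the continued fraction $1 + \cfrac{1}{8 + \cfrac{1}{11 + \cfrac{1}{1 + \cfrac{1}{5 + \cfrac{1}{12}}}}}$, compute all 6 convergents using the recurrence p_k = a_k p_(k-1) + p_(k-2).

1/1, 9/8, 100/89, 109/97, 645/574, 7849/6985

Using the convergent recurrence p_i = a_i*p_{i-1} + p_{i-2}, q_i = a_i*q_{i-1} + q_{i-2} with p_{-2}=0, p_{-1}=1, q_{-2}=1, q_{-1}=0:
  i=0: a_0=1, p_0 = 1*1 + 0 = 1, q_0 = 1*0 + 1 = 1.
  i=1: a_1=8, p_1 = 8*1 + 1 = 9, q_1 = 8*1 + 0 = 8.
  i=2: a_2=11, p_2 = 11*9 + 1 = 100, q_2 = 11*8 + 1 = 89.
  i=3: a_3=1, p_3 = 1*100 + 9 = 109, q_3 = 1*89 + 8 = 97.
  i=4: a_4=5, p_4 = 5*109 + 100 = 645, q_4 = 5*97 + 89 = 574.
  i=5: a_5=12, p_5 = 12*645 + 109 = 7849, q_5 = 12*574 + 97 = 6985.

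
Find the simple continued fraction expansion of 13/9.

[1; 2, 4]

Run the Euclidean algorithm on 13 and 9; the successive quotients are the partial quotients a_0, a_1, ... (each step inverts the fractional part left over by the previous one):
  13 = 1*9 + 4, so a_0 = 1.
  9 = 2*4 + 1, so a_1 = 2.
  4 = 4*1 + 0, so a_2 = 4.
The remainder reaches 0 after 3 divisions, so the expansion has 3 partial quotients, read off in order.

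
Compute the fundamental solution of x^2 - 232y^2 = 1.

(x, y) = (19603, 1287)

First expand sqrt(232) as a continued fraction. With x_i = (sqrt(232) + m_i)/d_i and (m_0, d_0) = (0, 1): a_0 = floor(sqrt(232)) = 15, since 15^2 = 225 <= 232 < 256 = 16^2.
Iterate m_{i+1} = d_i*a_i - m_i, d_{i+1} = (232 - m_{i+1}^2)/d_i, a_{i+1} = floor((a_0 + m_{i+1})/d_{i+1}):
  m_1 = 1*15 - 0 = 15, d_1 = (232 - 15^2)/1 = 7/1 = 7, a_1 = floor((15 + 15)/7) = 4.
  m_2 = 7*4 - 15 = 13, d_2 = (232 - 13^2)/7 = 63/7 = 9, a_2 = floor((15 + 13)/9) = 3.
  m_3 = 9*3 - 13 = 14, d_3 = (232 - 14^2)/9 = 36/9 = 4, a_3 = floor((15 + 14)/4) = 7.
  m_4 = 4*7 - 14 = 14, d_4 = (232 - 14^2)/4 = 36/4 = 9, a_4 = floor((15 + 14)/9) = 3.
  m_5 = 9*3 - 14 = 13, d_5 = (232 - 13^2)/9 = 63/9 = 7, a_5 = floor((15 + 13)/7) = 4.
  m_6 = 7*4 - 13 = 15, d_6 = (232 - 15^2)/7 = 7/7 = 1, a_6 = floor((15 + 15)/1) = 30.
  m_7 = 1*30 - 15 = 15, d_7 = (232 - 15^2)/1 = 7/1 = 7: (m_7, d_7) = (m_1, d_1) = (15, 7), so from here the quotients repeat a_1, ..., a_6; the period length is 6.
So sqrt(232) = [15; (4, 3, 7, 3, 4, 30)] with period length k = 6.
k is even, so the fundamental solution of x^2 - 232y^2 = 1 is (p_{k-1}, q_{k-1}) = (p_5, q_5); compute convergents through index 5.
Convergents (p_i = a_i*p_{i-1} + p_{i-2}, q_i = a_i*q_{i-1} + q_{i-2} with p_{-2}=0, p_{-1}=1, q_{-2}=1, q_{-1}=0):
  i=0: a_0=15, p_0 = 15*1 + 0 = 15, q_0 = 15*0 + 1 = 1.
  i=1: a_1=4, p_1 = 4*15 + 1 = 61, q_1 = 4*1 + 0 = 4.
  i=2: a_2=3, p_2 = 3*61 + 15 = 198, q_2 = 3*4 + 1 = 13.
  i=3: a_3=7, p_3 = 7*198 + 61 = 1447, q_3 = 7*13 + 4 = 95.
  i=4: a_4=3, p_4 = 3*1447 + 198 = 4539, q_4 = 3*95 + 13 = 298.
  i=5: a_5=4, p_5 = 4*4539 + 1447 = 19603, q_5 = 4*298 + 95 = 1287.
Check: 19603^2 - 232*1287^2 = 384277609 - 384277608 = 1, so (x, y) = (19603, 1287) solves the equation, and by the theorem it is the least positive solution.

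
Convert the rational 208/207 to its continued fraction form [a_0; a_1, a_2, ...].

Run the Euclidean algorithm on 208 and 207; the successive quotients are the partial quotients a_0, a_1, ... (each step inverts the fractional part left over by the previous one):
  208 = 1*207 + 1, so a_0 = 1.
  207 = 207*1 + 0, so a_1 = 207.
The remainder reaches 0 after 2 divisions, so the expansion has 2 partial quotients, read off in order.

[1; 207]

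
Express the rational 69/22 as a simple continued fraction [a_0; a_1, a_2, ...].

[3; 7, 3]

Run the Euclidean algorithm on 69 and 22; the successive quotients are the partial quotients a_0, a_1, ... (each step inverts the fractional part left over by the previous one):
  69 = 3*22 + 3, so a_0 = 3.
  22 = 7*3 + 1, so a_1 = 7.
  3 = 3*1 + 0, so a_2 = 3.
The remainder reaches 0 after 3 divisions, so the expansion has 3 partial quotients, read off in order.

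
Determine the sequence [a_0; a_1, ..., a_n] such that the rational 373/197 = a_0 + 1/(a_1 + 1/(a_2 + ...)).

Run the Euclidean algorithm on 373 and 197; the successive quotients are the partial quotients a_0, a_1, ... (each step inverts the fractional part left over by the previous one):
  373 = 1*197 + 176, so a_0 = 1.
  197 = 1*176 + 21, so a_1 = 1.
  176 = 8*21 + 8, so a_2 = 8.
  21 = 2*8 + 5, so a_3 = 2.
  8 = 1*5 + 3, so a_4 = 1.
  5 = 1*3 + 2, so a_5 = 1.
  3 = 1*2 + 1, so a_6 = 1.
  2 = 2*1 + 0, so a_7 = 2.
The remainder reaches 0 after 8 divisions, so the expansion has 8 partial quotients, read off in order.

[1; 1, 8, 2, 1, 1, 1, 2]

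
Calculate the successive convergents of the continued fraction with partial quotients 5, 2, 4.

5/1, 11/2, 49/9

Using the convergent recurrence p_i = a_i*p_{i-1} + p_{i-2}, q_i = a_i*q_{i-1} + q_{i-2} with p_{-2}=0, p_{-1}=1, q_{-2}=1, q_{-1}=0:
  i=0: a_0=5, p_0 = 5*1 + 0 = 5, q_0 = 5*0 + 1 = 1.
  i=1: a_1=2, p_1 = 2*5 + 1 = 11, q_1 = 2*1 + 0 = 2.
  i=2: a_2=4, p_2 = 4*11 + 5 = 49, q_2 = 4*2 + 1 = 9.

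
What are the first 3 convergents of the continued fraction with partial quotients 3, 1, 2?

Using the convergent recurrence p_i = a_i*p_{i-1} + p_{i-2}, q_i = a_i*q_{i-1} + q_{i-2} with p_{-2}=0, p_{-1}=1, q_{-2}=1, q_{-1}=0:
  i=0: a_0=3, p_0 = 3*1 + 0 = 3, q_0 = 3*0 + 1 = 1.
  i=1: a_1=1, p_1 = 1*3 + 1 = 4, q_1 = 1*1 + 0 = 1.
  i=2: a_2=2, p_2 = 2*4 + 3 = 11, q_2 = 2*1 + 1 = 3.

3/1, 4/1, 11/3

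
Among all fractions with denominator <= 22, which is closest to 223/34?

59/9

Expand x = 223/34 as a continued fraction with the Euclidean algorithm:
  223 = 6*34 + 19, so a_0 = 6.
  34 = 1*19 + 15, so a_1 = 1.
  19 = 1*15 + 4, so a_2 = 1.
  15 = 3*4 + 3, so a_3 = 3.
  4 = 1*3 + 1, so a_4 = 1.
  3 = 3*1 + 0, so a_5 = 3.
so x = [6; 1, 1, 3, 1, 3].
Convergents (p_i = a_i*p_{i-1} + p_{i-2}, q_i = a_i*q_{i-1} + q_{i-2} with p_{-2}=0, p_{-1}=1, q_{-2}=1, q_{-1}=0), until the denominator exceeds 22:
  i=0: a_0=6, p_0 = 6*1 + 0 = 6, q_0 = 6*0 + 1 = 1.
  i=1: a_1=1, p_1 = 1*6 + 1 = 7, q_1 = 1*1 + 0 = 1.
  i=2: a_2=1, p_2 = 1*7 + 6 = 13, q_2 = 1*1 + 1 = 2.
  i=3: a_3=3, p_3 = 3*13 + 7 = 46, q_3 = 3*2 + 1 = 7.
  i=4: a_4=1, p_4 = 1*46 + 13 = 59, q_4 = 1*7 + 2 = 9.
  i=5: a_5=3, p_5 = 3*59 + 46 = 223, q_5 = 3*9 + 7 = 34.
q_5 = 34 > 22, so the last convergent with denominator <= 22 is p_4/q_4 = 59/9.
The closest fraction with denominator <= 22 is either p_4/q_4 or the intermediate fraction (k*p_4 + p_3)/(k*q_4 + q_3) with the largest k >= 1 whose denominator stays <= 22; these approach x as k grows, and every other convergent or intermediate fraction in range is farther away.
Largest k: floor((22 - q_3)/q_4) = floor((22 - 7)/9) = 1.
That gives (1*59 + 46)/(1*9 + 7) = 105/16.
Compare the errors: |x - 59/9| = |223*9 - 59*34|/(34*9) = 1/306, and |x - 105/16| = |223*16 - 105*34|/(34*16) = 2/544.
Cross-multiplying, 1*544 = 544 < 612 = 2*306, so 1/306 is smaller: the convergent 59/9 is closer to x than 105/16.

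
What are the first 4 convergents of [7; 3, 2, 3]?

Using the convergent recurrence p_i = a_i*p_{i-1} + p_{i-2}, q_i = a_i*q_{i-1} + q_{i-2} with p_{-2}=0, p_{-1}=1, q_{-2}=1, q_{-1}=0:
  i=0: a_0=7, p_0 = 7*1 + 0 = 7, q_0 = 7*0 + 1 = 1.
  i=1: a_1=3, p_1 = 3*7 + 1 = 22, q_1 = 3*1 + 0 = 3.
  i=2: a_2=2, p_2 = 2*22 + 7 = 51, q_2 = 2*3 + 1 = 7.
  i=3: a_3=3, p_3 = 3*51 + 22 = 175, q_3 = 3*7 + 3 = 24.

7/1, 22/3, 51/7, 175/24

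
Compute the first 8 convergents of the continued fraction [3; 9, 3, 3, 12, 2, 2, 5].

Using the convergent recurrence p_i = a_i*p_{i-1} + p_{i-2}, q_i = a_i*q_{i-1} + q_{i-2} with p_{-2}=0, p_{-1}=1, q_{-2}=1, q_{-1}=0:
  i=0: a_0=3, p_0 = 3*1 + 0 = 3, q_0 = 3*0 + 1 = 1.
  i=1: a_1=9, p_1 = 9*3 + 1 = 28, q_1 = 9*1 + 0 = 9.
  i=2: a_2=3, p_2 = 3*28 + 3 = 87, q_2 = 3*9 + 1 = 28.
  i=3: a_3=3, p_3 = 3*87 + 28 = 289, q_3 = 3*28 + 9 = 93.
  i=4: a_4=12, p_4 = 12*289 + 87 = 3555, q_4 = 12*93 + 28 = 1144.
  i=5: a_5=2, p_5 = 2*3555 + 289 = 7399, q_5 = 2*1144 + 93 = 2381.
  i=6: a_6=2, p_6 = 2*7399 + 3555 = 18353, q_6 = 2*2381 + 1144 = 5906.
  i=7: a_7=5, p_7 = 5*18353 + 7399 = 99164, q_7 = 5*5906 + 2381 = 31911.

3/1, 28/9, 87/28, 289/93, 3555/1144, 7399/2381, 18353/5906, 99164/31911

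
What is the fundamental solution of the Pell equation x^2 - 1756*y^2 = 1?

First expand sqrt(1756) as a continued fraction. With x_i = (sqrt(1756) + m_i)/d_i and (m_0, d_0) = (0, 1): a_0 = floor(sqrt(1756)) = 41, since 41^2 = 1681 <= 1756 < 1764 = 42^2.
Iterate m_{i+1} = d_i*a_i - m_i, d_{i+1} = (1756 - m_{i+1}^2)/d_i, a_{i+1} = floor((a_0 + m_{i+1})/d_{i+1}):
  m_1 = 1*41 - 0 = 41, d_1 = (1756 - 41^2)/1 = 75/1 = 75, a_1 = floor((41 + 41)/75) = 1.
  m_2 = 75*1 - 41 = 34, d_2 = (1756 - 34^2)/75 = 600/75 = 8, a_2 = floor((41 + 34)/8) = 9.
  m_3 = 8*9 - 34 = 38, d_3 = (1756 - 38^2)/8 = 312/8 = 39, a_3 = floor((41 + 38)/39) = 2.
  m_4 = 39*2 - 38 = 40, d_4 = (1756 - 40^2)/39 = 156/39 = 4, a_4 = floor((41 + 40)/4) = 20.
  m_5 = 4*20 - 40 = 40, d_5 = (1756 - 40^2)/4 = 156/4 = 39, a_5 = floor((41 + 40)/39) = 2.
  m_6 = 39*2 - 40 = 38, d_6 = (1756 - 38^2)/39 = 312/39 = 8, a_6 = floor((41 + 38)/8) = 9.
  m_7 = 8*9 - 38 = 34, d_7 = (1756 - 34^2)/8 = 600/8 = 75, a_7 = floor((41 + 34)/75) = 1.
  m_8 = 75*1 - 34 = 41, d_8 = (1756 - 41^2)/75 = 75/75 = 1, a_8 = floor((41 + 41)/1) = 82.
  m_9 = 1*82 - 41 = 41, d_9 = (1756 - 41^2)/1 = 75/1 = 75: (m_9, d_9) = (m_1, d_1) = (41, 75), so from here the quotients repeat a_1, ..., a_8; the period length is 8.
So sqrt(1756) = [41; (1, 9, 2, 20, 2, 9, 1, 82)] with period length k = 8.
k is even, so the fundamental solution of x^2 - 1756y^2 = 1 is (p_{k-1}, q_{k-1}) = (p_7, q_7); compute convergents through index 7.
Convergents (p_i = a_i*p_{i-1} + p_{i-2}, q_i = a_i*q_{i-1} + q_{i-2} with p_{-2}=0, p_{-1}=1, q_{-2}=1, q_{-1}=0):
  i=0: a_0=41, p_0 = 41*1 + 0 = 41, q_0 = 41*0 + 1 = 1.
  i=1: a_1=1, p_1 = 1*41 + 1 = 42, q_1 = 1*1 + 0 = 1.
  i=2: a_2=9, p_2 = 9*42 + 41 = 419, q_2 = 9*1 + 1 = 10.
  i=3: a_3=2, p_3 = 2*419 + 42 = 880, q_3 = 2*10 + 1 = 21.
  i=4: a_4=20, p_4 = 20*880 + 419 = 18019, q_4 = 20*21 + 10 = 430.
  i=5: a_5=2, p_5 = 2*18019 + 880 = 36918, q_5 = 2*430 + 21 = 881.
  i=6: a_6=9, p_6 = 9*36918 + 18019 = 350281, q_6 = 9*881 + 430 = 8359.
  i=7: a_7=1, p_7 = 1*350281 + 36918 = 387199, q_7 = 1*8359 + 881 = 9240.
Check: 387199^2 - 1756*9240^2 = 149923065601 - 149923065600 = 1, so (x, y) = (387199, 9240) solves the equation, and by the theorem it is the least positive solution.

(x, y) = (387199, 9240)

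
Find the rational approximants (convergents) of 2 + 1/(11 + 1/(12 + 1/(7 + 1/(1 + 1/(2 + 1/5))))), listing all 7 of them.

2/1, 23/11, 278/133, 1969/942, 2247/1075, 6463/3092, 34562/16535

Using the convergent recurrence p_i = a_i*p_{i-1} + p_{i-2}, q_i = a_i*q_{i-1} + q_{i-2} with p_{-2}=0, p_{-1}=1, q_{-2}=1, q_{-1}=0:
  i=0: a_0=2, p_0 = 2*1 + 0 = 2, q_0 = 2*0 + 1 = 1.
  i=1: a_1=11, p_1 = 11*2 + 1 = 23, q_1 = 11*1 + 0 = 11.
  i=2: a_2=12, p_2 = 12*23 + 2 = 278, q_2 = 12*11 + 1 = 133.
  i=3: a_3=7, p_3 = 7*278 + 23 = 1969, q_3 = 7*133 + 11 = 942.
  i=4: a_4=1, p_4 = 1*1969 + 278 = 2247, q_4 = 1*942 + 133 = 1075.
  i=5: a_5=2, p_5 = 2*2247 + 1969 = 6463, q_5 = 2*1075 + 942 = 3092.
  i=6: a_6=5, p_6 = 5*6463 + 2247 = 34562, q_6 = 5*3092 + 1075 = 16535.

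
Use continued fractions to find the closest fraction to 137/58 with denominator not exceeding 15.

Expand x = 137/58 as a continued fraction with the Euclidean algorithm:
  137 = 2*58 + 21, so a_0 = 2.
  58 = 2*21 + 16, so a_1 = 2.
  21 = 1*16 + 5, so a_2 = 1.
  16 = 3*5 + 1, so a_3 = 3.
  5 = 5*1 + 0, so a_4 = 5.
so x = [2; 2, 1, 3, 5].
Convergents (p_i = a_i*p_{i-1} + p_{i-2}, q_i = a_i*q_{i-1} + q_{i-2} with p_{-2}=0, p_{-1}=1, q_{-2}=1, q_{-1}=0), until the denominator exceeds 15:
  i=0: a_0=2, p_0 = 2*1 + 0 = 2, q_0 = 2*0 + 1 = 1.
  i=1: a_1=2, p_1 = 2*2 + 1 = 5, q_1 = 2*1 + 0 = 2.
  i=2: a_2=1, p_2 = 1*5 + 2 = 7, q_2 = 1*2 + 1 = 3.
  i=3: a_3=3, p_3 = 3*7 + 5 = 26, q_3 = 3*3 + 2 = 11.
  i=4: a_4=5, p_4 = 5*26 + 7 = 137, q_4 = 5*11 + 3 = 58.
q_4 = 58 > 15, so the last convergent with denominator <= 15 is p_3/q_3 = 26/11.
The closest fraction with denominator <= 15 is either p_3/q_3 or the intermediate fraction (k*p_3 + p_2)/(k*q_3 + q_2) with the largest k >= 1 whose denominator stays <= 15; these approach x as k grows, and every other convergent or intermediate fraction in range is farther away.
Largest k: floor((15 - q_2)/q_3) = floor((15 - 3)/11) = 1.
That gives (1*26 + 7)/(1*11 + 3) = 33/14.
Compare the errors: |x - 26/11| = |137*11 - 26*58|/(58*11) = 1/638, and |x - 33/14| = |137*14 - 33*58|/(58*14) = 4/812.
Cross-multiplying, 1*812 = 812 < 2552 = 4*638, so 1/638 is smaller: the convergent 26/11 is closer to x than 33/14.

26/11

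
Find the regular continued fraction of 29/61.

[0; 2, 9, 1, 2]

Run the Euclidean algorithm on 29 and 61; the successive quotients are the partial quotients a_0, a_1, ... (each step inverts the fractional part left over by the previous one):
  29 = 0*61 + 29, so a_0 = 0.
  61 = 2*29 + 3, so a_1 = 2.
  29 = 9*3 + 2, so a_2 = 9.
  3 = 1*2 + 1, so a_3 = 1.
  2 = 2*1 + 0, so a_4 = 2.
The remainder reaches 0 after 5 divisions, so the expansion has 5 partial quotients, read off in order.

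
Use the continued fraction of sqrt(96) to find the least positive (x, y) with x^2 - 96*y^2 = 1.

First expand sqrt(96) as a continued fraction. With x_i = (sqrt(96) + m_i)/d_i and (m_0, d_0) = (0, 1): a_0 = floor(sqrt(96)) = 9, since 9^2 = 81 <= 96 < 100 = 10^2.
Iterate m_{i+1} = d_i*a_i - m_i, d_{i+1} = (96 - m_{i+1}^2)/d_i, a_{i+1} = floor((a_0 + m_{i+1})/d_{i+1}):
  m_1 = 1*9 - 0 = 9, d_1 = (96 - 9^2)/1 = 15/1 = 15, a_1 = floor((9 + 9)/15) = 1.
  m_2 = 15*1 - 9 = 6, d_2 = (96 - 6^2)/15 = 60/15 = 4, a_2 = floor((9 + 6)/4) = 3.
  m_3 = 4*3 - 6 = 6, d_3 = (96 - 6^2)/4 = 60/4 = 15, a_3 = floor((9 + 6)/15) = 1.
  m_4 = 15*1 - 6 = 9, d_4 = (96 - 9^2)/15 = 15/15 = 1, a_4 = floor((9 + 9)/1) = 18.
  m_5 = 1*18 - 9 = 9, d_5 = (96 - 9^2)/1 = 15/1 = 15: (m_5, d_5) = (m_1, d_1) = (9, 15), so from here the quotients repeat a_1, ..., a_4; the period length is 4.
So sqrt(96) = [9; (1, 3, 1, 18)] with period length k = 4.
k is even, so the fundamental solution of x^2 - 96y^2 = 1 is (p_{k-1}, q_{k-1}) = (p_3, q_3); compute convergents through index 3.
Convergents (p_i = a_i*p_{i-1} + p_{i-2}, q_i = a_i*q_{i-1} + q_{i-2} with p_{-2}=0, p_{-1}=1, q_{-2}=1, q_{-1}=0):
  i=0: a_0=9, p_0 = 9*1 + 0 = 9, q_0 = 9*0 + 1 = 1.
  i=1: a_1=1, p_1 = 1*9 + 1 = 10, q_1 = 1*1 + 0 = 1.
  i=2: a_2=3, p_2 = 3*10 + 9 = 39, q_2 = 3*1 + 1 = 4.
  i=3: a_3=1, p_3 = 1*39 + 10 = 49, q_3 = 1*4 + 1 = 5.
Check: 49^2 - 96*5^2 = 2401 - 2400 = 1, so (x, y) = (49, 5) solves the equation, and by the theorem it is the least positive solution.

(x, y) = (49, 5)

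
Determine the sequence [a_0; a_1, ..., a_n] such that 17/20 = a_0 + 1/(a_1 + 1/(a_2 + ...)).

Run the Euclidean algorithm on 17 and 20; the successive quotients are the partial quotients a_0, a_1, ... (each step inverts the fractional part left over by the previous one):
  17 = 0*20 + 17, so a_0 = 0.
  20 = 1*17 + 3, so a_1 = 1.
  17 = 5*3 + 2, so a_2 = 5.
  3 = 1*2 + 1, so a_3 = 1.
  2 = 2*1 + 0, so a_4 = 2.
The remainder reaches 0 after 5 divisions, so the expansion has 5 partial quotients, read off in order.

[0; 1, 5, 1, 2]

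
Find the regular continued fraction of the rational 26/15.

Run the Euclidean algorithm on 26 and 15; the successive quotients are the partial quotients a_0, a_1, ... (each step inverts the fractional part left over by the previous one):
  26 = 1*15 + 11, so a_0 = 1.
  15 = 1*11 + 4, so a_1 = 1.
  11 = 2*4 + 3, so a_2 = 2.
  4 = 1*3 + 1, so a_3 = 1.
  3 = 3*1 + 0, so a_4 = 3.
The remainder reaches 0 after 5 divisions, so the expansion has 5 partial quotients, read off in order.

[1; 1, 2, 1, 3]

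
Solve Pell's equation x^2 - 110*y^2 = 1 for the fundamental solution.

(x, y) = (21, 2)

First expand sqrt(110) as a continued fraction. With x_i = (sqrt(110) + m_i)/d_i and (m_0, d_0) = (0, 1): a_0 = floor(sqrt(110)) = 10, since 10^2 = 100 <= 110 < 121 = 11^2.
Iterate m_{i+1} = d_i*a_i - m_i, d_{i+1} = (110 - m_{i+1}^2)/d_i, a_{i+1} = floor((a_0 + m_{i+1})/d_{i+1}):
  m_1 = 1*10 - 0 = 10, d_1 = (110 - 10^2)/1 = 10/1 = 10, a_1 = floor((10 + 10)/10) = 2.
  m_2 = 10*2 - 10 = 10, d_2 = (110 - 10^2)/10 = 10/10 = 1, a_2 = floor((10 + 10)/1) = 20.
  m_3 = 1*20 - 10 = 10, d_3 = (110 - 10^2)/1 = 10/1 = 10: (m_3, d_3) = (m_1, d_1) = (10, 10), so from here the quotients repeat a_1, a_2; the period length is 2.
So sqrt(110) = [10; (2, 20)] with period length k = 2.
k is even, so the fundamental solution of x^2 - 110y^2 = 1 is (p_{k-1}, q_{k-1}) = (p_1, q_1); compute convergents through index 1.
Convergents (p_i = a_i*p_{i-1} + p_{i-2}, q_i = a_i*q_{i-1} + q_{i-2} with p_{-2}=0, p_{-1}=1, q_{-2}=1, q_{-1}=0):
  i=0: a_0=10, p_0 = 10*1 + 0 = 10, q_0 = 10*0 + 1 = 1.
  i=1: a_1=2, p_1 = 2*10 + 1 = 21, q_1 = 2*1 + 0 = 2.
Check: 21^2 - 110*2^2 = 441 - 440 = 1, so (x, y) = (21, 2) solves the equation, and by the theorem it is the least positive solution.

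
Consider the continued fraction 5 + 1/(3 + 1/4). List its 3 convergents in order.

5/1, 16/3, 69/13

Using the convergent recurrence p_i = a_i*p_{i-1} + p_{i-2}, q_i = a_i*q_{i-1} + q_{i-2} with p_{-2}=0, p_{-1}=1, q_{-2}=1, q_{-1}=0:
  i=0: a_0=5, p_0 = 5*1 + 0 = 5, q_0 = 5*0 + 1 = 1.
  i=1: a_1=3, p_1 = 3*5 + 1 = 16, q_1 = 3*1 + 0 = 3.
  i=2: a_2=4, p_2 = 4*16 + 5 = 69, q_2 = 4*3 + 1 = 13.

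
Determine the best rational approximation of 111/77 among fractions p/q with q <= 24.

Expand x = 111/77 as a continued fraction with the Euclidean algorithm:
  111 = 1*77 + 34, so a_0 = 1.
  77 = 2*34 + 9, so a_1 = 2.
  34 = 3*9 + 7, so a_2 = 3.
  9 = 1*7 + 2, so a_3 = 1.
  7 = 3*2 + 1, so a_4 = 3.
  2 = 2*1 + 0, so a_5 = 2.
so x = [1; 2, 3, 1, 3, 2].
Convergents (p_i = a_i*p_{i-1} + p_{i-2}, q_i = a_i*q_{i-1} + q_{i-2} with p_{-2}=0, p_{-1}=1, q_{-2}=1, q_{-1}=0), until the denominator exceeds 24:
  i=0: a_0=1, p_0 = 1*1 + 0 = 1, q_0 = 1*0 + 1 = 1.
  i=1: a_1=2, p_1 = 2*1 + 1 = 3, q_1 = 2*1 + 0 = 2.
  i=2: a_2=3, p_2 = 3*3 + 1 = 10, q_2 = 3*2 + 1 = 7.
  i=3: a_3=1, p_3 = 1*10 + 3 = 13, q_3 = 1*7 + 2 = 9.
  i=4: a_4=3, p_4 = 3*13 + 10 = 49, q_4 = 3*9 + 7 = 34.
q_4 = 34 > 24, so the last convergent with denominator <= 24 is p_3/q_3 = 13/9.
The closest fraction with denominator <= 24 is either p_3/q_3 or the intermediate fraction (k*p_3 + p_2)/(k*q_3 + q_2) with the largest k >= 1 whose denominator stays <= 24; these approach x as k grows, and every other convergent or intermediate fraction in range is farther away.
Largest k: floor((24 - q_2)/q_3) = floor((24 - 7)/9) = 1.
That gives (1*13 + 10)/(1*9 + 7) = 23/16.
Compare the errors: |x - 13/9| = |111*9 - 13*77|/(77*9) = 2/693, and |x - 23/16| = |111*16 - 23*77|/(77*16) = 5/1232.
Cross-multiplying, 2*1232 = 2464 < 3465 = 5*693, so 2/693 is smaller: the convergent 13/9 is closer to x than 23/16.

13/9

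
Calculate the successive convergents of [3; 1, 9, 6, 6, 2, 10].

3/1, 4/1, 39/10, 238/61, 1467/376, 3172/813, 33187/8506

Using the convergent recurrence p_i = a_i*p_{i-1} + p_{i-2}, q_i = a_i*q_{i-1} + q_{i-2} with p_{-2}=0, p_{-1}=1, q_{-2}=1, q_{-1}=0:
  i=0: a_0=3, p_0 = 3*1 + 0 = 3, q_0 = 3*0 + 1 = 1.
  i=1: a_1=1, p_1 = 1*3 + 1 = 4, q_1 = 1*1 + 0 = 1.
  i=2: a_2=9, p_2 = 9*4 + 3 = 39, q_2 = 9*1 + 1 = 10.
  i=3: a_3=6, p_3 = 6*39 + 4 = 238, q_3 = 6*10 + 1 = 61.
  i=4: a_4=6, p_4 = 6*238 + 39 = 1467, q_4 = 6*61 + 10 = 376.
  i=5: a_5=2, p_5 = 2*1467 + 238 = 3172, q_5 = 2*376 + 61 = 813.
  i=6: a_6=10, p_6 = 10*3172 + 1467 = 33187, q_6 = 10*813 + 376 = 8506.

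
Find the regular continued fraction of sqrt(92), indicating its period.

Write x_i = (sqrt(92) + m_i)/d_i with (m_0, d_0) = (0, 1). a_0 = floor(sqrt(92)) = 9, since 9^2 = 81 <= 92 < 100 = 10^2.
Iterate m_{i+1} = d_i*a_i - m_i, d_{i+1} = (92 - m_{i+1}^2)/d_i, a_{i+1} = floor((a_0 + m_{i+1})/d_{i+1}):
  m_1 = 1*9 - 0 = 9, d_1 = (92 - 9^2)/1 = 11/1 = 11, a_1 = floor((9 + 9)/11) = 1.
  m_2 = 11*1 - 9 = 2, d_2 = (92 - 2^2)/11 = 88/11 = 8, a_2 = floor((9 + 2)/8) = 1.
  m_3 = 8*1 - 2 = 6, d_3 = (92 - 6^2)/8 = 56/8 = 7, a_3 = floor((9 + 6)/7) = 2.
  m_4 = 7*2 - 6 = 8, d_4 = (92 - 8^2)/7 = 28/7 = 4, a_4 = floor((9 + 8)/4) = 4.
  m_5 = 4*4 - 8 = 8, d_5 = (92 - 8^2)/4 = 28/4 = 7, a_5 = floor((9 + 8)/7) = 2.
  m_6 = 7*2 - 8 = 6, d_6 = (92 - 6^2)/7 = 56/7 = 8, a_6 = floor((9 + 6)/8) = 1.
  m_7 = 8*1 - 6 = 2, d_7 = (92 - 2^2)/8 = 88/8 = 11, a_7 = floor((9 + 2)/11) = 1.
  m_8 = 11*1 - 2 = 9, d_8 = (92 - 9^2)/11 = 11/11 = 1, a_8 = floor((9 + 9)/1) = 18.
  m_9 = 1*18 - 9 = 9, d_9 = (92 - 9^2)/1 = 11/1 = 11: (m_9, d_9) = (m_1, d_1) = (9, 11), so from here the quotients repeat a_1, ..., a_8; the period length is 8.
Hence the expansion of sqrt(92) is a_0 = 9 followed by the repeating block 1, 1, 2, 4, 2, 1, 1, 18 (period 8).

[9; (1, 1, 2, 4, 2, 1, 1, 18)]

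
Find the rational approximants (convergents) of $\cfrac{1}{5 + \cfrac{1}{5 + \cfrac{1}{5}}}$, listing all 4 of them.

0/1, 1/5, 5/26, 26/135

Using the convergent recurrence p_i = a_i*p_{i-1} + p_{i-2}, q_i = a_i*q_{i-1} + q_{i-2} with p_{-2}=0, p_{-1}=1, q_{-2}=1, q_{-1}=0:
  i=0: a_0=0, p_0 = 0*1 + 0 = 0, q_0 = 0*0 + 1 = 1.
  i=1: a_1=5, p_1 = 5*0 + 1 = 1, q_1 = 5*1 + 0 = 5.
  i=2: a_2=5, p_2 = 5*1 + 0 = 5, q_2 = 5*5 + 1 = 26.
  i=3: a_3=5, p_3 = 5*5 + 1 = 26, q_3 = 5*26 + 5 = 135.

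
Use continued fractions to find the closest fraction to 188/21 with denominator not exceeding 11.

98/11

Expand x = 188/21 as a continued fraction with the Euclidean algorithm:
  188 = 8*21 + 20, so a_0 = 8.
  21 = 1*20 + 1, so a_1 = 1.
  20 = 20*1 + 0, so a_2 = 20.
so x = [8; 1, 20].
Convergents (p_i = a_i*p_{i-1} + p_{i-2}, q_i = a_i*q_{i-1} + q_{i-2} with p_{-2}=0, p_{-1}=1, q_{-2}=1, q_{-1}=0), until the denominator exceeds 11:
  i=0: a_0=8, p_0 = 8*1 + 0 = 8, q_0 = 8*0 + 1 = 1.
  i=1: a_1=1, p_1 = 1*8 + 1 = 9, q_1 = 1*1 + 0 = 1.
  i=2: a_2=20, p_2 = 20*9 + 8 = 188, q_2 = 20*1 + 1 = 21.
q_2 = 21 > 11, so the last convergent with denominator <= 11 is p_1/q_1 = 9/1.
The closest fraction with denominator <= 11 is either p_1/q_1 or the intermediate fraction (k*p_1 + p_0)/(k*q_1 + q_0) with the largest k >= 1 whose denominator stays <= 11; these approach x as k grows, and every other convergent or intermediate fraction in range is farther away.
Largest k: floor((11 - q_0)/q_1) = floor((11 - 1)/1) = 10.
That gives (10*9 + 8)/(10*1 + 1) = 98/11.
Compare the errors: |x - 9/1| = |188*1 - 9*21|/(21*1) = 1/21, and |x - 98/11| = |188*11 - 98*21|/(21*11) = 10/231.
Cross-multiplying, 10*21 = 210 < 231 = 1*231, so 10/231 is smaller: the intermediate fraction 98/11 is closer to x than 9/1.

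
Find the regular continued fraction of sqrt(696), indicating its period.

[26; (2, 1, 1, 1, 1, 1, 2, 52)]

Write x_i = (sqrt(696) + m_i)/d_i with (m_0, d_0) = (0, 1). a_0 = floor(sqrt(696)) = 26, since 26^2 = 676 <= 696 < 729 = 27^2.
Iterate m_{i+1} = d_i*a_i - m_i, d_{i+1} = (696 - m_{i+1}^2)/d_i, a_{i+1} = floor((a_0 + m_{i+1})/d_{i+1}):
  m_1 = 1*26 - 0 = 26, d_1 = (696 - 26^2)/1 = 20/1 = 20, a_1 = floor((26 + 26)/20) = 2.
  m_2 = 20*2 - 26 = 14, d_2 = (696 - 14^2)/20 = 500/20 = 25, a_2 = floor((26 + 14)/25) = 1.
  m_3 = 25*1 - 14 = 11, d_3 = (696 - 11^2)/25 = 575/25 = 23, a_3 = floor((26 + 11)/23) = 1.
  m_4 = 23*1 - 11 = 12, d_4 = (696 - 12^2)/23 = 552/23 = 24, a_4 = floor((26 + 12)/24) = 1.
  m_5 = 24*1 - 12 = 12, d_5 = (696 - 12^2)/24 = 552/24 = 23, a_5 = floor((26 + 12)/23) = 1.
  m_6 = 23*1 - 12 = 11, d_6 = (696 - 11^2)/23 = 575/23 = 25, a_6 = floor((26 + 11)/25) = 1.
  m_7 = 25*1 - 11 = 14, d_7 = (696 - 14^2)/25 = 500/25 = 20, a_7 = floor((26 + 14)/20) = 2.
  m_8 = 20*2 - 14 = 26, d_8 = (696 - 26^2)/20 = 20/20 = 1, a_8 = floor((26 + 26)/1) = 52.
  m_9 = 1*52 - 26 = 26, d_9 = (696 - 26^2)/1 = 20/1 = 20: (m_9, d_9) = (m_1, d_1) = (26, 20), so from here the quotients repeat a_1, ..., a_8; the period length is 8.
Hence the expansion of sqrt(696) is a_0 = 26 followed by the repeating block 2, 1, 1, 1, 1, 1, 2, 52 (period 8).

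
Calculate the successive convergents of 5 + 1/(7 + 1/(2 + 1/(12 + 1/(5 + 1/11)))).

Using the convergent recurrence p_i = a_i*p_{i-1} + p_{i-2}, q_i = a_i*q_{i-1} + q_{i-2} with p_{-2}=0, p_{-1}=1, q_{-2}=1, q_{-1}=0:
  i=0: a_0=5, p_0 = 5*1 + 0 = 5, q_0 = 5*0 + 1 = 1.
  i=1: a_1=7, p_1 = 7*5 + 1 = 36, q_1 = 7*1 + 0 = 7.
  i=2: a_2=2, p_2 = 2*36 + 5 = 77, q_2 = 2*7 + 1 = 15.
  i=3: a_3=12, p_3 = 12*77 + 36 = 960, q_3 = 12*15 + 7 = 187.
  i=4: a_4=5, p_4 = 5*960 + 77 = 4877, q_4 = 5*187 + 15 = 950.
  i=5: a_5=11, p_5 = 11*4877 + 960 = 54607, q_5 = 11*950 + 187 = 10637.

5/1, 36/7, 77/15, 960/187, 4877/950, 54607/10637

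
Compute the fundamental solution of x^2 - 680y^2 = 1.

First expand sqrt(680) as a continued fraction. With x_i = (sqrt(680) + m_i)/d_i and (m_0, d_0) = (0, 1): a_0 = floor(sqrt(680)) = 26, since 26^2 = 676 <= 680 < 729 = 27^2.
Iterate m_{i+1} = d_i*a_i - m_i, d_{i+1} = (680 - m_{i+1}^2)/d_i, a_{i+1} = floor((a_0 + m_{i+1})/d_{i+1}):
  m_1 = 1*26 - 0 = 26, d_1 = (680 - 26^2)/1 = 4/1 = 4, a_1 = floor((26 + 26)/4) = 13.
  m_2 = 4*13 - 26 = 26, d_2 = (680 - 26^2)/4 = 4/4 = 1, a_2 = floor((26 + 26)/1) = 52.
  m_3 = 1*52 - 26 = 26, d_3 = (680 - 26^2)/1 = 4/1 = 4: (m_3, d_3) = (m_1, d_1) = (26, 4), so from here the quotients repeat a_1, a_2; the period length is 2.
So sqrt(680) = [26; (13, 52)] with period length k = 2.
k is even, so the fundamental solution of x^2 - 680y^2 = 1 is (p_{k-1}, q_{k-1}) = (p_1, q_1); compute convergents through index 1.
Convergents (p_i = a_i*p_{i-1} + p_{i-2}, q_i = a_i*q_{i-1} + q_{i-2} with p_{-2}=0, p_{-1}=1, q_{-2}=1, q_{-1}=0):
  i=0: a_0=26, p_0 = 26*1 + 0 = 26, q_0 = 26*0 + 1 = 1.
  i=1: a_1=13, p_1 = 13*26 + 1 = 339, q_1 = 13*1 + 0 = 13.
Check: 339^2 - 680*13^2 = 114921 - 114920 = 1, so (x, y) = (339, 13) solves the equation, and by the theorem it is the least positive solution.

(x, y) = (339, 13)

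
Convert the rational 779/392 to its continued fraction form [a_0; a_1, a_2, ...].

[1; 1, 77, 2, 2]

Run the Euclidean algorithm on 779 and 392; the successive quotients are the partial quotients a_0, a_1, ... (each step inverts the fractional part left over by the previous one):
  779 = 1*392 + 387, so a_0 = 1.
  392 = 1*387 + 5, so a_1 = 1.
  387 = 77*5 + 2, so a_2 = 77.
  5 = 2*2 + 1, so a_3 = 2.
  2 = 2*1 + 0, so a_4 = 2.
The remainder reaches 0 after 5 divisions, so the expansion has 5 partial quotients, read off in order.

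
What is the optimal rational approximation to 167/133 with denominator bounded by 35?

Expand x = 167/133 as a continued fraction with the Euclidean algorithm:
  167 = 1*133 + 34, so a_0 = 1.
  133 = 3*34 + 31, so a_1 = 3.
  34 = 1*31 + 3, so a_2 = 1.
  31 = 10*3 + 1, so a_3 = 10.
  3 = 3*1 + 0, so a_4 = 3.
so x = [1; 3, 1, 10, 3].
Convergents (p_i = a_i*p_{i-1} + p_{i-2}, q_i = a_i*q_{i-1} + q_{i-2} with p_{-2}=0, p_{-1}=1, q_{-2}=1, q_{-1}=0), until the denominator exceeds 35:
  i=0: a_0=1, p_0 = 1*1 + 0 = 1, q_0 = 1*0 + 1 = 1.
  i=1: a_1=3, p_1 = 3*1 + 1 = 4, q_1 = 3*1 + 0 = 3.
  i=2: a_2=1, p_2 = 1*4 + 1 = 5, q_2 = 1*3 + 1 = 4.
  i=3: a_3=10, p_3 = 10*5 + 4 = 54, q_3 = 10*4 + 3 = 43.
q_3 = 43 > 35, so the last convergent with denominator <= 35 is p_2/q_2 = 5/4.
The closest fraction with denominator <= 35 is either p_2/q_2 or the intermediate fraction (k*p_2 + p_1)/(k*q_2 + q_1) with the largest k >= 1 whose denominator stays <= 35; these approach x as k grows, and every other convergent or intermediate fraction in range is farther away.
Largest k: floor((35 - q_1)/q_2) = floor((35 - 3)/4) = 8.
That gives (8*5 + 4)/(8*4 + 3) = 44/35.
Compare the errors: |x - 5/4| = |167*4 - 5*133|/(133*4) = 3/532, and |x - 44/35| = |167*35 - 44*133|/(133*35) = 7/4655.
Cross-multiplying, 7*532 = 3724 < 13965 = 3*4655, so 7/4655 is smaller: the intermediate fraction 44/35 is closer to x than 5/4.

44/35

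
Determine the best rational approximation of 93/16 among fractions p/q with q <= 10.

29/5

Expand x = 93/16 as a continued fraction with the Euclidean algorithm:
  93 = 5*16 + 13, so a_0 = 5.
  16 = 1*13 + 3, so a_1 = 1.
  13 = 4*3 + 1, so a_2 = 4.
  3 = 3*1 + 0, so a_3 = 3.
so x = [5; 1, 4, 3].
Convergents (p_i = a_i*p_{i-1} + p_{i-2}, q_i = a_i*q_{i-1} + q_{i-2} with p_{-2}=0, p_{-1}=1, q_{-2}=1, q_{-1}=0), until the denominator exceeds 10:
  i=0: a_0=5, p_0 = 5*1 + 0 = 5, q_0 = 5*0 + 1 = 1.
  i=1: a_1=1, p_1 = 1*5 + 1 = 6, q_1 = 1*1 + 0 = 1.
  i=2: a_2=4, p_2 = 4*6 + 5 = 29, q_2 = 4*1 + 1 = 5.
  i=3: a_3=3, p_3 = 3*29 + 6 = 93, q_3 = 3*5 + 1 = 16.
q_3 = 16 > 10, so the last convergent with denominator <= 10 is p_2/q_2 = 29/5.
The closest fraction with denominator <= 10 is either p_2/q_2 or the intermediate fraction (k*p_2 + p_1)/(k*q_2 + q_1) with the largest k >= 1 whose denominator stays <= 10; these approach x as k grows, and every other convergent or intermediate fraction in range is farther away.
Largest k: floor((10 - q_1)/q_2) = floor((10 - 1)/5) = 1.
That gives (1*29 + 6)/(1*5 + 1) = 35/6.
Compare the errors: |x - 29/5| = |93*5 - 29*16|/(16*5) = 1/80, and |x - 35/6| = |93*6 - 35*16|/(16*6) = 2/96.
Cross-multiplying, 1*96 = 96 < 160 = 2*80, so 1/80 is smaller: the convergent 29/5 is closer to x than 35/6.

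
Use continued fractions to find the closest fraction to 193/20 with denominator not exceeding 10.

Expand x = 193/20 as a continued fraction with the Euclidean algorithm:
  193 = 9*20 + 13, so a_0 = 9.
  20 = 1*13 + 7, so a_1 = 1.
  13 = 1*7 + 6, so a_2 = 1.
  7 = 1*6 + 1, so a_3 = 1.
  6 = 6*1 + 0, so a_4 = 6.
so x = [9; 1, 1, 1, 6].
Convergents (p_i = a_i*p_{i-1} + p_{i-2}, q_i = a_i*q_{i-1} + q_{i-2} with p_{-2}=0, p_{-1}=1, q_{-2}=1, q_{-1}=0), until the denominator exceeds 10:
  i=0: a_0=9, p_0 = 9*1 + 0 = 9, q_0 = 9*0 + 1 = 1.
  i=1: a_1=1, p_1 = 1*9 + 1 = 10, q_1 = 1*1 + 0 = 1.
  i=2: a_2=1, p_2 = 1*10 + 9 = 19, q_2 = 1*1 + 1 = 2.
  i=3: a_3=1, p_3 = 1*19 + 10 = 29, q_3 = 1*2 + 1 = 3.
  i=4: a_4=6, p_4 = 6*29 + 19 = 193, q_4 = 6*3 + 2 = 20.
q_4 = 20 > 10, so the last convergent with denominator <= 10 is p_3/q_3 = 29/3.
The closest fraction with denominator <= 10 is either p_3/q_3 or the intermediate fraction (k*p_3 + p_2)/(k*q_3 + q_2) with the largest k >= 1 whose denominator stays <= 10; these approach x as k grows, and every other convergent or intermediate fraction in range is farther away.
Largest k: floor((10 - q_2)/q_3) = floor((10 - 2)/3) = 2.
That gives (2*29 + 19)/(2*3 + 2) = 77/8.
Compare the errors: |x - 29/3| = |193*3 - 29*20|/(20*3) = 1/60, and |x - 77/8| = |193*8 - 77*20|/(20*8) = 4/160.
Cross-multiplying, 1*160 = 160 < 240 = 4*60, so 1/60 is smaller: the convergent 29/3 is closer to x than 77/8.

29/3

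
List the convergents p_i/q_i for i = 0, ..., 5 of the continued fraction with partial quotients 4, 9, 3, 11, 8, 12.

4/1, 37/9, 115/28, 1302/317, 10531/2564, 127674/31085

Using the convergent recurrence p_i = a_i*p_{i-1} + p_{i-2}, q_i = a_i*q_{i-1} + q_{i-2} with p_{-2}=0, p_{-1}=1, q_{-2}=1, q_{-1}=0:
  i=0: a_0=4, p_0 = 4*1 + 0 = 4, q_0 = 4*0 + 1 = 1.
  i=1: a_1=9, p_1 = 9*4 + 1 = 37, q_1 = 9*1 + 0 = 9.
  i=2: a_2=3, p_2 = 3*37 + 4 = 115, q_2 = 3*9 + 1 = 28.
  i=3: a_3=11, p_3 = 11*115 + 37 = 1302, q_3 = 11*28 + 9 = 317.
  i=4: a_4=8, p_4 = 8*1302 + 115 = 10531, q_4 = 8*317 + 28 = 2564.
  i=5: a_5=12, p_5 = 12*10531 + 1302 = 127674, q_5 = 12*2564 + 317 = 31085.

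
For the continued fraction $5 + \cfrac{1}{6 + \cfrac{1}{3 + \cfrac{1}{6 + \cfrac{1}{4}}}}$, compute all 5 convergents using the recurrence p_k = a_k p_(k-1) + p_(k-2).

5/1, 31/6, 98/19, 619/120, 2574/499

Using the convergent recurrence p_i = a_i*p_{i-1} + p_{i-2}, q_i = a_i*q_{i-1} + q_{i-2} with p_{-2}=0, p_{-1}=1, q_{-2}=1, q_{-1}=0:
  i=0: a_0=5, p_0 = 5*1 + 0 = 5, q_0 = 5*0 + 1 = 1.
  i=1: a_1=6, p_1 = 6*5 + 1 = 31, q_1 = 6*1 + 0 = 6.
  i=2: a_2=3, p_2 = 3*31 + 5 = 98, q_2 = 3*6 + 1 = 19.
  i=3: a_3=6, p_3 = 6*98 + 31 = 619, q_3 = 6*19 + 6 = 120.
  i=4: a_4=4, p_4 = 4*619 + 98 = 2574, q_4 = 4*120 + 19 = 499.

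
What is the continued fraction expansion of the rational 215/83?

Run the Euclidean algorithm on 215 and 83; the successive quotients are the partial quotients a_0, a_1, ... (each step inverts the fractional part left over by the previous one):
  215 = 2*83 + 49, so a_0 = 2.
  83 = 1*49 + 34, so a_1 = 1.
  49 = 1*34 + 15, so a_2 = 1.
  34 = 2*15 + 4, so a_3 = 2.
  15 = 3*4 + 3, so a_4 = 3.
  4 = 1*3 + 1, so a_5 = 1.
  3 = 3*1 + 0, so a_6 = 3.
The remainder reaches 0 after 7 divisions, so the expansion has 7 partial quotients, read off in order.

[2; 1, 1, 2, 3, 1, 3]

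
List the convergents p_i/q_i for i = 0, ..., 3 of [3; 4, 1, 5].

Using the convergent recurrence p_i = a_i*p_{i-1} + p_{i-2}, q_i = a_i*q_{i-1} + q_{i-2} with p_{-2}=0, p_{-1}=1, q_{-2}=1, q_{-1}=0:
  i=0: a_0=3, p_0 = 3*1 + 0 = 3, q_0 = 3*0 + 1 = 1.
  i=1: a_1=4, p_1 = 4*3 + 1 = 13, q_1 = 4*1 + 0 = 4.
  i=2: a_2=1, p_2 = 1*13 + 3 = 16, q_2 = 1*4 + 1 = 5.
  i=3: a_3=5, p_3 = 5*16 + 13 = 93, q_3 = 5*5 + 4 = 29.

3/1, 13/4, 16/5, 93/29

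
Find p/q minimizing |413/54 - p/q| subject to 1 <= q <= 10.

23/3

Expand x = 413/54 as a continued fraction with the Euclidean algorithm:
  413 = 7*54 + 35, so a_0 = 7.
  54 = 1*35 + 19, so a_1 = 1.
  35 = 1*19 + 16, so a_2 = 1.
  19 = 1*16 + 3, so a_3 = 1.
  16 = 5*3 + 1, so a_4 = 5.
  3 = 3*1 + 0, so a_5 = 3.
so x = [7; 1, 1, 1, 5, 3].
Convergents (p_i = a_i*p_{i-1} + p_{i-2}, q_i = a_i*q_{i-1} + q_{i-2} with p_{-2}=0, p_{-1}=1, q_{-2}=1, q_{-1}=0), until the denominator exceeds 10:
  i=0: a_0=7, p_0 = 7*1 + 0 = 7, q_0 = 7*0 + 1 = 1.
  i=1: a_1=1, p_1 = 1*7 + 1 = 8, q_1 = 1*1 + 0 = 1.
  i=2: a_2=1, p_2 = 1*8 + 7 = 15, q_2 = 1*1 + 1 = 2.
  i=3: a_3=1, p_3 = 1*15 + 8 = 23, q_3 = 1*2 + 1 = 3.
  i=4: a_4=5, p_4 = 5*23 + 15 = 130, q_4 = 5*3 + 2 = 17.
q_4 = 17 > 10, so the last convergent with denominator <= 10 is p_3/q_3 = 23/3.
The closest fraction with denominator <= 10 is either p_3/q_3 or the intermediate fraction (k*p_3 + p_2)/(k*q_3 + q_2) with the largest k >= 1 whose denominator stays <= 10; these approach x as k grows, and every other convergent or intermediate fraction in range is farther away.
Largest k: floor((10 - q_2)/q_3) = floor((10 - 2)/3) = 2.
That gives (2*23 + 15)/(2*3 + 2) = 61/8.
Compare the errors: |x - 23/3| = |413*3 - 23*54|/(54*3) = 3/162, and |x - 61/8| = |413*8 - 61*54|/(54*8) = 10/432.
Cross-multiplying, 3*432 = 1296 < 1620 = 10*162, so 3/162 is smaller: the convergent 23/3 is closer to x than 61/8.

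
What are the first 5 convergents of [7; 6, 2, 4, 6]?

Using the convergent recurrence p_i = a_i*p_{i-1} + p_{i-2}, q_i = a_i*q_{i-1} + q_{i-2} with p_{-2}=0, p_{-1}=1, q_{-2}=1, q_{-1}=0:
  i=0: a_0=7, p_0 = 7*1 + 0 = 7, q_0 = 7*0 + 1 = 1.
  i=1: a_1=6, p_1 = 6*7 + 1 = 43, q_1 = 6*1 + 0 = 6.
  i=2: a_2=2, p_2 = 2*43 + 7 = 93, q_2 = 2*6 + 1 = 13.
  i=3: a_3=4, p_3 = 4*93 + 43 = 415, q_3 = 4*13 + 6 = 58.
  i=4: a_4=6, p_4 = 6*415 + 93 = 2583, q_4 = 6*58 + 13 = 361.

7/1, 43/6, 93/13, 415/58, 2583/361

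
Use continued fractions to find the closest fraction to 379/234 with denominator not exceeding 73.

Expand x = 379/234 as a continued fraction with the Euclidean algorithm:
  379 = 1*234 + 145, so a_0 = 1.
  234 = 1*145 + 89, so a_1 = 1.
  145 = 1*89 + 56, so a_2 = 1.
  89 = 1*56 + 33, so a_3 = 1.
  56 = 1*33 + 23, so a_4 = 1.
  33 = 1*23 + 10, so a_5 = 1.
  23 = 2*10 + 3, so a_6 = 2.
  10 = 3*3 + 1, so a_7 = 3.
  3 = 3*1 + 0, so a_8 = 3.
so x = [1; 1, 1, 1, 1, 1, 2, 3, 3].
Convergents (p_i = a_i*p_{i-1} + p_{i-2}, q_i = a_i*q_{i-1} + q_{i-2} with p_{-2}=0, p_{-1}=1, q_{-2}=1, q_{-1}=0), until the denominator exceeds 73:
  i=0: a_0=1, p_0 = 1*1 + 0 = 1, q_0 = 1*0 + 1 = 1.
  i=1: a_1=1, p_1 = 1*1 + 1 = 2, q_1 = 1*1 + 0 = 1.
  i=2: a_2=1, p_2 = 1*2 + 1 = 3, q_2 = 1*1 + 1 = 2.
  i=3: a_3=1, p_3 = 1*3 + 2 = 5, q_3 = 1*2 + 1 = 3.
  i=4: a_4=1, p_4 = 1*5 + 3 = 8, q_4 = 1*3 + 2 = 5.
  i=5: a_5=1, p_5 = 1*8 + 5 = 13, q_5 = 1*5 + 3 = 8.
  i=6: a_6=2, p_6 = 2*13 + 8 = 34, q_6 = 2*8 + 5 = 21.
  i=7: a_7=3, p_7 = 3*34 + 13 = 115, q_7 = 3*21 + 8 = 71.
  i=8: a_8=3, p_8 = 3*115 + 34 = 379, q_8 = 3*71 + 21 = 234.
q_8 = 234 > 73, so the last convergent with denominator <= 73 is p_7/q_7 = 115/71.
The closest fraction with denominator <= 73 is either p_7/q_7 or the intermediate fraction (k*p_7 + p_6)/(k*q_7 + q_6) with the largest k >= 1 whose denominator stays <= 73; these approach x as k grows, and every other convergent or intermediate fraction in range is farther away.
Largest k: floor((73 - q_6)/q_7) = floor((73 - 21)/71) = 0.
Since k = 0, no intermediate fraction beyond p_7/q_7 has denominator <= 73, so the convergent 115/71 is the closest (its error is |379*71 - 115*234|/(234*71) = 1/16614).

115/71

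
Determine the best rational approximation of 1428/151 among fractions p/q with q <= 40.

Expand x = 1428/151 as a continued fraction with the Euclidean algorithm:
  1428 = 9*151 + 69, so a_0 = 9.
  151 = 2*69 + 13, so a_1 = 2.
  69 = 5*13 + 4, so a_2 = 5.
  13 = 3*4 + 1, so a_3 = 3.
  4 = 4*1 + 0, so a_4 = 4.
so x = [9; 2, 5, 3, 4].
Convergents (p_i = a_i*p_{i-1} + p_{i-2}, q_i = a_i*q_{i-1} + q_{i-2} with p_{-2}=0, p_{-1}=1, q_{-2}=1, q_{-1}=0), until the denominator exceeds 40:
  i=0: a_0=9, p_0 = 9*1 + 0 = 9, q_0 = 9*0 + 1 = 1.
  i=1: a_1=2, p_1 = 2*9 + 1 = 19, q_1 = 2*1 + 0 = 2.
  i=2: a_2=5, p_2 = 5*19 + 9 = 104, q_2 = 5*2 + 1 = 11.
  i=3: a_3=3, p_3 = 3*104 + 19 = 331, q_3 = 3*11 + 2 = 35.
  i=4: a_4=4, p_4 = 4*331 + 104 = 1428, q_4 = 4*35 + 11 = 151.
q_4 = 151 > 40, so the last convergent with denominator <= 40 is p_3/q_3 = 331/35.
The closest fraction with denominator <= 40 is either p_3/q_3 or the intermediate fraction (k*p_3 + p_2)/(k*q_3 + q_2) with the largest k >= 1 whose denominator stays <= 40; these approach x as k grows, and every other convergent or intermediate fraction in range is farther away.
Largest k: floor((40 - q_2)/q_3) = floor((40 - 11)/35) = 0.
Since k = 0, no intermediate fraction beyond p_3/q_3 has denominator <= 40, so the convergent 331/35 is the closest (its error is |1428*35 - 331*151|/(151*35) = 1/5285).

331/35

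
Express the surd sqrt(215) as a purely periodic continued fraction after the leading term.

Write x_i = (sqrt(215) + m_i)/d_i with (m_0, d_0) = (0, 1). a_0 = floor(sqrt(215)) = 14, since 14^2 = 196 <= 215 < 225 = 15^2.
Iterate m_{i+1} = d_i*a_i - m_i, d_{i+1} = (215 - m_{i+1}^2)/d_i, a_{i+1} = floor((a_0 + m_{i+1})/d_{i+1}):
  m_1 = 1*14 - 0 = 14, d_1 = (215 - 14^2)/1 = 19/1 = 19, a_1 = floor((14 + 14)/19) = 1.
  m_2 = 19*1 - 14 = 5, d_2 = (215 - 5^2)/19 = 190/19 = 10, a_2 = floor((14 + 5)/10) = 1.
  m_3 = 10*1 - 5 = 5, d_3 = (215 - 5^2)/10 = 190/10 = 19, a_3 = floor((14 + 5)/19) = 1.
  m_4 = 19*1 - 5 = 14, d_4 = (215 - 14^2)/19 = 19/19 = 1, a_4 = floor((14 + 14)/1) = 28.
  m_5 = 1*28 - 14 = 14, d_5 = (215 - 14^2)/1 = 19/1 = 19: (m_5, d_5) = (m_1, d_1) = (14, 19), so from here the quotients repeat a_1, ..., a_4; the period length is 4.
Hence the expansion of sqrt(215) is a_0 = 14 followed by the repeating block 1, 1, 1, 28 (period 4).

[14; (1, 1, 1, 28)]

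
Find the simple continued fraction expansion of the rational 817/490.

Run the Euclidean algorithm on 817 and 490; the successive quotients are the partial quotients a_0, a_1, ... (each step inverts the fractional part left over by the previous one):
  817 = 1*490 + 327, so a_0 = 1.
  490 = 1*327 + 163, so a_1 = 1.
  327 = 2*163 + 1, so a_2 = 2.
  163 = 163*1 + 0, so a_3 = 163.
The remainder reaches 0 after 4 divisions, so the expansion has 4 partial quotients, read off in order.

[1; 1, 2, 163]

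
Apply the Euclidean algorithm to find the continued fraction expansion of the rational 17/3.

Run the Euclidean algorithm on 17 and 3; the successive quotients are the partial quotients a_0, a_1, ... (each step inverts the fractional part left over by the previous one):
  17 = 5*3 + 2, so a_0 = 5.
  3 = 1*2 + 1, so a_1 = 1.
  2 = 2*1 + 0, so a_2 = 2.
The remainder reaches 0 after 3 divisions, so the expansion has 3 partial quotients, read off in order.

[5; 1, 2]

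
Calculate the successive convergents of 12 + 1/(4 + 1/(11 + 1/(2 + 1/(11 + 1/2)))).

12/1, 49/4, 551/45, 1151/94, 13212/1079, 27575/2252

Using the convergent recurrence p_i = a_i*p_{i-1} + p_{i-2}, q_i = a_i*q_{i-1} + q_{i-2} with p_{-2}=0, p_{-1}=1, q_{-2}=1, q_{-1}=0:
  i=0: a_0=12, p_0 = 12*1 + 0 = 12, q_0 = 12*0 + 1 = 1.
  i=1: a_1=4, p_1 = 4*12 + 1 = 49, q_1 = 4*1 + 0 = 4.
  i=2: a_2=11, p_2 = 11*49 + 12 = 551, q_2 = 11*4 + 1 = 45.
  i=3: a_3=2, p_3 = 2*551 + 49 = 1151, q_3 = 2*45 + 4 = 94.
  i=4: a_4=11, p_4 = 11*1151 + 551 = 13212, q_4 = 11*94 + 45 = 1079.
  i=5: a_5=2, p_5 = 2*13212 + 1151 = 27575, q_5 = 2*1079 + 94 = 2252.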